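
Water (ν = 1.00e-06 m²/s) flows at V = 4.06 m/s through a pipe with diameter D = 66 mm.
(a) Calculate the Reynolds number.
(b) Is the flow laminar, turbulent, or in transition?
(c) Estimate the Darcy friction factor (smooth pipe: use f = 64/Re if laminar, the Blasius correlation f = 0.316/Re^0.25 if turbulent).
(a) Re = V·D/ν = 4.06·0.066/1.00e-06 = 267960
(b) Flow regime: turbulent (Re > 4000)
(c) Friction factor: f = 0.316/Re^0.25 = 0.316/267960^0.25 = 0.01389 (Blasius is strictly valid for Re ≲ 1e5; used here as the smooth-pipe estimate the problem specifies)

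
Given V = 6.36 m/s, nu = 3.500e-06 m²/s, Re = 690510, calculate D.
Formula: Re = \frac{V D}{\nu}
Substituting knowns: 690510 = 6.36·D/3.500e-06
Solving for D: D = 690510·3.500e-06/6.36 = 0.38 m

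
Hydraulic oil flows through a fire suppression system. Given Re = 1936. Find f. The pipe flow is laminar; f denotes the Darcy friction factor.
Formula: f = \frac{64}{Re}
f = 64/1936 = 0.03306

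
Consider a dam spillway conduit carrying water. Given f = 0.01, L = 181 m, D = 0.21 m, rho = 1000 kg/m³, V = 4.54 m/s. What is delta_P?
Formula: \Delta P = f \frac{L}{D} \frac{\rho V^2}{2}
delta_P = 0.01·(181/0.21)·0.5·1000·4.54²/1000 = 88.83 kPa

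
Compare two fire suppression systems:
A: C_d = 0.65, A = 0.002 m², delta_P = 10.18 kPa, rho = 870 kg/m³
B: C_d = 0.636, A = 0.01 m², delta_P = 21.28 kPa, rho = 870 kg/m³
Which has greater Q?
Q(A) = 6.289 L/s, Q(B) = 44.48 L/s. Answer: B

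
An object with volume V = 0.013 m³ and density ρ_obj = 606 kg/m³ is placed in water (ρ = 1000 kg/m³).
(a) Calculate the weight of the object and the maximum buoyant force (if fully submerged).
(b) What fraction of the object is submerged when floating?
(a) W=rho_obj*g*V=606*9.81*0.013=77.3 N; F_B(max)=rho*g*V=1000*9.81*0.013=127.5 N
(b) Floating fraction=rho_obj/rho=606/1000=0.606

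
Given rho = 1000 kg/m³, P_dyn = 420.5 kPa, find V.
Formula: P_{dyn} = \frac{1}{2} \rho V^2
Substituting knowns: 420.5 = 0.5·1000·V²/1000
Solving for V: V = √(2·(420.5·1000)/1000) = 29 m/s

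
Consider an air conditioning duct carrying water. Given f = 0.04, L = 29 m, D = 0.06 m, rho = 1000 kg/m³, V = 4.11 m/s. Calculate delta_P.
Formula: \Delta P = f \frac{L}{D} \frac{\rho V^2}{2}
delta_P = 0.04·(29/0.06)·0.5·1000·4.11²/1000 = 163.3 kPa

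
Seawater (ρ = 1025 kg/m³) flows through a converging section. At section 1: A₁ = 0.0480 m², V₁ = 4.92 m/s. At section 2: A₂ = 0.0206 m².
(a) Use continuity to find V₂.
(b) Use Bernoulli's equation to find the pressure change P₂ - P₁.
(a) Continuity: A₁V₁=A₂V₂ -> V₂=A₁V₁/A₂=0.0480*4.92/0.0206=11.46 m/s
(b) Bernoulli: P₂-P₁=0.5*rho*(V₁^2-V₂^2)/1000=0.5*1025*(4.92^2-11.46^2)/1000=-54.9 kPa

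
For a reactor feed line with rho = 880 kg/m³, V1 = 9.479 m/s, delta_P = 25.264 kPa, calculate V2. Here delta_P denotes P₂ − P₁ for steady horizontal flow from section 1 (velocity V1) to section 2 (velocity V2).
Formula: \Delta P = \frac{1}{2} \rho (V_1^2 - V_2^2)
Substituting knowns: 25.264 = 0.5·880·(9.479² − V2²)/1000
Solving for V2: V2 = √(9.479² − 2·(25.264·1000)/880) = 5.695 m/s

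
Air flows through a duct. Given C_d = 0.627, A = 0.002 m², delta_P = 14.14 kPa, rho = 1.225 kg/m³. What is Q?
Formula: Q = C_d A \sqrt{\frac{2 \Delta P}{\rho}}
Q = 0.627·0.002·√(2·(14.14·1000)/1.225)·1000 = 190.5 L/s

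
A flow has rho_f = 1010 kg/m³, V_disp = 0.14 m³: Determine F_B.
Formula: F_B = \rho_f g V_{disp}
F_B = 1010·9.81·0.14 = 1387 N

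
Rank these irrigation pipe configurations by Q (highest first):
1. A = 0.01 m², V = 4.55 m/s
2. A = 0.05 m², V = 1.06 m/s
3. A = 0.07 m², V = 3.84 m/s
Case 1: Q = 45.5 L/s
Case 2: Q = 53 L/s
Case 3: Q = 268.8 L/s
Ranking (highest first): 3, 2, 1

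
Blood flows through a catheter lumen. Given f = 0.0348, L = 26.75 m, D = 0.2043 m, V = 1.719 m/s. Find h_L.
Formula: h_L = f \frac{L}{D} \frac{V^2}{2g}
h_L = 0.0348·(26.75/0.2043)·1.719²/(2·9.81) = 0.6863 m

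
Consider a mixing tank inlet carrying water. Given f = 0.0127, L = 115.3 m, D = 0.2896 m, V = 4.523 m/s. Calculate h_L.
Formula: h_L = f \frac{L}{D} \frac{V^2}{2g}
h_L = 0.0127·(115.3/0.2896)·4.523²/(2·9.81) = 5.272 m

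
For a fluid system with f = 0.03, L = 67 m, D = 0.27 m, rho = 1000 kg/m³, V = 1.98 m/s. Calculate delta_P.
Formula: \Delta P = f \frac{L}{D} \frac{\rho V^2}{2}
delta_P = 0.03·(67/0.27)·0.5·1000·1.98²/1000 = 14.59 kPa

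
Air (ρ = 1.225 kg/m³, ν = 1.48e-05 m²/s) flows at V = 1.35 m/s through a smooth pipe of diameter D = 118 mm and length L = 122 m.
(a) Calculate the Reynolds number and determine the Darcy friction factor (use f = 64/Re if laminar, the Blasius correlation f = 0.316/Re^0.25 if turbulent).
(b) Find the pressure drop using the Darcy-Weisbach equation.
(a) Re = V·D/ν = 1.35·0.118/1.48e-05 = 10764 → turbulent (Re > 4000); f = 0.316/Re^0.25 = 0.316/10764^0.25 = 0.031024
(b) Darcy-Weisbach: ΔP = f·(L/D)·½ρV²/1000 = 0.031024·(122/0.118)·½·1.225·1.35²/1000 = 0.03581 kPa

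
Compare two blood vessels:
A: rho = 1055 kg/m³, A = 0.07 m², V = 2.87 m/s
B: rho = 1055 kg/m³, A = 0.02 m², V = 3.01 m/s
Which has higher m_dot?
m_dot(A) = 211.9 kg/s, m_dot(B) = 63.51 kg/s. Answer: A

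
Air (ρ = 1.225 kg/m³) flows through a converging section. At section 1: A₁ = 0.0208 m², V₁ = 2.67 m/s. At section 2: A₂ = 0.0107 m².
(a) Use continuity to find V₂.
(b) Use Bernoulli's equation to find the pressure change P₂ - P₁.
(a) Continuity: A₁V₁=A₂V₂ -> V₂=A₁V₁/A₂=0.0208*2.67/0.0107=5.19 m/s
(b) Bernoulli: P₂-P₁=0.5*rho*(V₁^2-V₂^2)/1000=0.5*1.225*(2.67^2-5.19^2)/1000=-0.01213 kPa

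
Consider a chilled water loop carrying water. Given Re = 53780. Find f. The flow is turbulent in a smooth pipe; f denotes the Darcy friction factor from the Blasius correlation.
Formula: f = \frac{0.316}{Re^{0.25}}
f = 0.316/53780^0.25 = 0.02075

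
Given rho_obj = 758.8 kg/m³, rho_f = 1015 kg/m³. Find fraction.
Formula: f_{sub} = \frac{\rho_{obj}}{\rho_f}
fraction = 758.8/1015 = 0.7476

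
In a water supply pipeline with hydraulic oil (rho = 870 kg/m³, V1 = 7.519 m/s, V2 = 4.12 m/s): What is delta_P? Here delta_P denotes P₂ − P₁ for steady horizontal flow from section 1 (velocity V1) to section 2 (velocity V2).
Formula: \Delta P = \frac{1}{2} \rho (V_1^2 - V_2^2)
delta_P = 0.5·870·(7.519² − 4.12²)/1000 = 17.21 kPa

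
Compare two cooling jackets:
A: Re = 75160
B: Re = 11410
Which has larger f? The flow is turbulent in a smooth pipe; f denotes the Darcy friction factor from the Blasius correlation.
f(A) = 0.01908, f(B) = 0.03057. Answer: B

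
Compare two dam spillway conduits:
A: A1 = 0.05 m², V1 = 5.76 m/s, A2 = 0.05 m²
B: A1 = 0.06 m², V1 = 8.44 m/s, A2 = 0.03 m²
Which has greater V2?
V2(A) = 5.76 m/s, V2(B) = 16.88 m/s. Answer: B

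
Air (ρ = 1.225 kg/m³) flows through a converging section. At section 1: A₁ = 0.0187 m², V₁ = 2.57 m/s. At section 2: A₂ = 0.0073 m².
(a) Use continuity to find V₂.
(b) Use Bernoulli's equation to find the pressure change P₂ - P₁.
(a) Continuity: A₁V₁=A₂V₂ -> V₂=A₁V₁/A₂=0.0187*2.57/0.0073=6.58 m/s
(b) Bernoulli: P₂-P₁=0.5*rho*(V₁^2-V₂^2)/1000=0.5*1.225*(2.57^2-6.58^2)/1000=-0.02247 kPa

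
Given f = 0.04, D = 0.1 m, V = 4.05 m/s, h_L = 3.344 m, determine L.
Formula: h_L = f \frac{L}{D} \frac{V^2}{2g}
Substituting knowns: 3.344 = 0.04·(L/0.1)·4.05²/(2·9.81)
Solving for L: L = 3.344·2·9.81·0.1/(0.04·4.05²) = 10 m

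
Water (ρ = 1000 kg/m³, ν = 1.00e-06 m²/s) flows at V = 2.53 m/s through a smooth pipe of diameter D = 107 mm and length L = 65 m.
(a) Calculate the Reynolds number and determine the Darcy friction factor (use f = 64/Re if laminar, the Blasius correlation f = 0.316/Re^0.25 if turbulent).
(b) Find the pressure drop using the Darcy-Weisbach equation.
(a) Re = V·D/ν = 2.53·0.107/1.00e-06 = 270710 → turbulent (Re > 4000); f = 0.316/Re^0.25 = 0.316/270710^0.25 = 0.013854 (Blasius is strictly valid for Re ≲ 1e5; used here as the smooth-pipe estimate the problem specifies)
(b) Darcy-Weisbach: ΔP = f·(L/D)·½ρV²/1000 = 0.013854·(65/0.107)·½·1000·2.53²/1000 = 26.93 kPa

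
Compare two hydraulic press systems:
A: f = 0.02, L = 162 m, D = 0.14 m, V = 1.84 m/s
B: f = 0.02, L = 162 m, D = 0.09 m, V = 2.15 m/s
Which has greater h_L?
h_L(A) = 3.993 m, h_L(B) = 8.482 m. Answer: B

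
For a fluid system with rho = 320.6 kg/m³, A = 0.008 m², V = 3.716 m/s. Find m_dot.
Formula: \dot{m} = \rho A V
m_dot = 320.6·0.008·3.716 = 9.531 kg/s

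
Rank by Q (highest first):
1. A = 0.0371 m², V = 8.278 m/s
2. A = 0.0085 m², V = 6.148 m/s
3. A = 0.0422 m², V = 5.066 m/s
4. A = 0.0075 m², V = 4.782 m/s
Case 1: Q = 307.1 L/s
Case 2: Q = 52.26 L/s
Case 3: Q = 213.8 L/s
Case 4: Q = 35.87 L/s
Ranking (highest first): 1, 3, 2, 4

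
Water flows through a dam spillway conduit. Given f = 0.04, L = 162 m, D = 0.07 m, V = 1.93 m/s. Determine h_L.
Formula: h_L = f \frac{L}{D} \frac{V^2}{2g}
h_L = 0.04·(162/0.07)·1.93²/(2·9.81) = 17.57 m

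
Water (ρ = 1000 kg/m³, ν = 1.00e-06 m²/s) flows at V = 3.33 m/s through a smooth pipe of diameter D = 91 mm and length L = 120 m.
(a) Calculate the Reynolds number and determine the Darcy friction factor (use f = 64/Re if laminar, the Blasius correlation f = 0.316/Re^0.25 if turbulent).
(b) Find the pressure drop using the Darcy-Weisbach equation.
(a) Re = V·D/ν = 3.33·0.091/1.00e-06 = 303030 → turbulent (Re > 4000); f = 0.316/Re^0.25 = 0.316/303030^0.25 = 0.013468 (Blasius is strictly valid for Re ≲ 1e5; used here as the smooth-pipe estimate the problem specifies)
(b) Darcy-Weisbach: ΔP = f·(L/D)·½ρV²/1000 = 0.013468·(120/0.091)·½·1000·3.33²/1000 = 98.47 kPa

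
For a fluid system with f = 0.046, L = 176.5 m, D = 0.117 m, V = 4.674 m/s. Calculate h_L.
Formula: h_L = f \frac{L}{D} \frac{V^2}{2g}
h_L = 0.046·(176.5/0.117)·4.674²/(2·9.81) = 77.27 m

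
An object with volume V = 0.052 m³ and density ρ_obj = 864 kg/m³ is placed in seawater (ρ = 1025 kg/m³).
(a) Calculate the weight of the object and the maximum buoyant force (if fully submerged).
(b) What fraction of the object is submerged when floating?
(a) W=rho_obj*g*V=864*9.81*0.052=440.7 N; F_B(max)=rho*g*V=1025*9.81*0.052=522.9 N
(b) Floating fraction=rho_obj/rho=864/1025=0.843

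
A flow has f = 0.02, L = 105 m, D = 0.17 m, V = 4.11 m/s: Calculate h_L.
Formula: h_L = f \frac{L}{D} \frac{V^2}{2g}
h_L = 0.02·(105/0.17)·4.11²/(2·9.81) = 10.64 m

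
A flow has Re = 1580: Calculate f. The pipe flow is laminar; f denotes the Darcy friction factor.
Formula: f = \frac{64}{Re}
f = 64/1580 = 0.04051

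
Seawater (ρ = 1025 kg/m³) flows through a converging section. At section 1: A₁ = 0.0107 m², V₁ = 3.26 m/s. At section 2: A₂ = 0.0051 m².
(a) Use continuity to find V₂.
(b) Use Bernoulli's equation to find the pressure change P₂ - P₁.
(a) Continuity: A₁V₁=A₂V₂ -> V₂=A₁V₁/A₂=0.0107*3.26/0.0051=6.84 m/s
(b) Bernoulli: P₂-P₁=0.5*rho*(V₁^2-V₂^2)/1000=0.5*1025*(3.26^2-6.84^2)/1000=-18.53 kPa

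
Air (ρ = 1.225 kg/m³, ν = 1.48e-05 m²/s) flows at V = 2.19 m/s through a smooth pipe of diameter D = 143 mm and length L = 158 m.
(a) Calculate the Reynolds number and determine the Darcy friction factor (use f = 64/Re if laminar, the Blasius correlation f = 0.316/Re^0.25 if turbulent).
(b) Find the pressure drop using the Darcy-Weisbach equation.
(a) Re = V·D/ν = 2.19·0.143/1.48e-05 = 21160 → turbulent (Re > 4000); f = 0.316/Re^0.25 = 0.316/21160^0.25 = 0.0262
(b) Darcy-Weisbach: ΔP = f·(L/D)·½ρV²/1000 = 0.0262·(158/0.143)·½·1.225·2.19²/1000 = 0.08504 kPa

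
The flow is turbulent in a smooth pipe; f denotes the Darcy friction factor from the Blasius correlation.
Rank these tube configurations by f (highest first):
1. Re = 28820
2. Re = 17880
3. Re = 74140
Case 1: f = 0.02425
Case 2: f = 0.02733
Case 3: f = 0.01915
Ranking (highest first): 2, 1, 3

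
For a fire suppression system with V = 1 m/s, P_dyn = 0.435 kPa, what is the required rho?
Formula: P_{dyn} = \frac{1}{2} \rho V^2
Substituting knowns: 0.435 = 0.5·rho·1²/1000
Solving for rho: rho = 2·(0.435·1000)/1² = 870 kg/m³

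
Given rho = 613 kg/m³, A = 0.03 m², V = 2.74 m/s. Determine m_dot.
Formula: \dot{m} = \rho A V
m_dot = 613·0.03·2.74 = 50.39 kg/s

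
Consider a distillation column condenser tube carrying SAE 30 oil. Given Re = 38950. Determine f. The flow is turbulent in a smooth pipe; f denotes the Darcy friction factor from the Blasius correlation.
Formula: f = \frac{0.316}{Re^{0.25}}
f = 0.316/38950^0.25 = 0.02249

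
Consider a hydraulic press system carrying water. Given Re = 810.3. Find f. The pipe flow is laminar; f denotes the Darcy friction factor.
Formula: f = \frac{64}{Re}
f = 64/810.3 = 0.07898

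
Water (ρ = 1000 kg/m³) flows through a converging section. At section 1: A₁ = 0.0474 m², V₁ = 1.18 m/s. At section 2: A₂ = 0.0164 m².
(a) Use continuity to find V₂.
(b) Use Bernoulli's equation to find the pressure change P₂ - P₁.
(a) Continuity: A₁V₁=A₂V₂ -> V₂=A₁V₁/A₂=0.0474*1.18/0.0164=3.41 m/s
(b) Bernoulli: P₂-P₁=0.5*rho*(V₁^2-V₂^2)/1000=0.5*1000*(1.18^2-3.41^2)/1000=-5.118 kPa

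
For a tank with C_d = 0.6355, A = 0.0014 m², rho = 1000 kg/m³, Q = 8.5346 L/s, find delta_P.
Formula: Q = C_d A \sqrt{\frac{2 \Delta P}{\rho}}
Substituting knowns: 8.5346 = 0.6355·0.0014·√(2·(delta_P·1000)/1000)·1000
Solving for delta_P: delta_P = ((8.5346/1000)/(0.6355·0.0014))²·1000/2/1000 = 46.01 kPa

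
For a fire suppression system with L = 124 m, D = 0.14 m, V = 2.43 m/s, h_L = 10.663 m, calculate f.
Formula: h_L = f \frac{L}{D} \frac{V^2}{2g}
Substituting knowns: 10.663 = f·(124/0.14)·2.43²/(2·9.81)
Solving for f: f = 10.663·2·9.81/((124/0.14)·2.43²) = 0.04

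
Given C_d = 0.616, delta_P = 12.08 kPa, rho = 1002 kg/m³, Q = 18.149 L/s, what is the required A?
Formula: Q = C_d A \sqrt{\frac{2 \Delta P}{\rho}}
Substituting knowns: 18.149 = 0.616·A·√(2·(12.08·1000)/1002)·1000
Solving for A: A = (18.149/1000)/(0.616·√(2·(12.08·1000)/1002)) = 0.006 m²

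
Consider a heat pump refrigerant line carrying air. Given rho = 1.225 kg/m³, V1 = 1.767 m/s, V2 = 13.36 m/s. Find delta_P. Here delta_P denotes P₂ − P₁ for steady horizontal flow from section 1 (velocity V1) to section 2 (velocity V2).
Formula: \Delta P = \frac{1}{2} \rho (V_1^2 - V_2^2)
delta_P = 0.5·1.225·(1.767² − 13.36²)/1000 = -0.1074 kPa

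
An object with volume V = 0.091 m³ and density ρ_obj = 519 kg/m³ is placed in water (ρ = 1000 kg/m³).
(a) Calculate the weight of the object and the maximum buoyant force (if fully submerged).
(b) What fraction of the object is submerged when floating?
(a) W=rho_obj*g*V=519*9.81*0.091=463.3 N; F_B(max)=rho*g*V=1000*9.81*0.091=892.7 N
(b) Floating fraction=rho_obj/rho=519/1000=0.519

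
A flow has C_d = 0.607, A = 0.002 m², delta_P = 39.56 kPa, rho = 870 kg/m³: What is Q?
Formula: Q = C_d A \sqrt{\frac{2 \Delta P}{\rho}}
Q = 0.607·0.002·√(2·(39.56·1000)/870)·1000 = 11.58 L/s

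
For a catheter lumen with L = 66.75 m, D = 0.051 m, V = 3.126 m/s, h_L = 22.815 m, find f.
Formula: h_L = f \frac{L}{D} \frac{V^2}{2g}
Substituting knowns: 22.815 = f·(66.75/0.051)·3.126²/(2·9.81)
Solving for f: f = 22.815·2·9.81/((66.75/0.051)·3.126²) = 0.035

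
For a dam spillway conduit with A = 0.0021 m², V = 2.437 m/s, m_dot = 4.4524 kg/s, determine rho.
Formula: \dot{m} = \rho A V
Substituting knowns: 4.4524 = rho·0.0021·2.437
Solving for rho: rho = 4.4524/(0.0021·2.437) = 870 kg/m³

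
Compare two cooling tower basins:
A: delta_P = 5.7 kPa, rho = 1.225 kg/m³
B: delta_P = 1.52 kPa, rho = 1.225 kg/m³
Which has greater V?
V(A) = 96.47 m/s, V(B) = 49.82 m/s. Answer: A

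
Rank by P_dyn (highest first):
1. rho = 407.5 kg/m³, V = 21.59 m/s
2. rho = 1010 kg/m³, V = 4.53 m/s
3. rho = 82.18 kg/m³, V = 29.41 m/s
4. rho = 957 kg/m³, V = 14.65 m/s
Case 1: P_dyn = 94.97 kPa
Case 2: P_dyn = 10.36 kPa
Case 3: P_dyn = 35.54 kPa
Case 4: P_dyn = 102.7 kPa
Ranking (highest first): 4, 1, 3, 2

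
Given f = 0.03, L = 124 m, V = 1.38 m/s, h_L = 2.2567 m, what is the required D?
Formula: h_L = f \frac{L}{D} \frac{V^2}{2g}
Substituting knowns: 2.2567 = 0.03·(124/D)·1.38²/(2·9.81)
Solving for D: D = 0.03·124·1.38²/(2·9.81·2.2567) = 0.16 m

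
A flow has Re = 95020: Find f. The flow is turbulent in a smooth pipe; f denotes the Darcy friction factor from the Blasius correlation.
Formula: f = \frac{0.316}{Re^{0.25}}
f = 0.316/95020^0.25 = 0.018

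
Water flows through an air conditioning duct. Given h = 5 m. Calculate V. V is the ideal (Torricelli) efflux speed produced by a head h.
Formula: V = \sqrt{2 g h}
V = √(2·9.81·5) = 9.905 m/s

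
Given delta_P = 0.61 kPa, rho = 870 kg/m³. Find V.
Formula: V = \sqrt{\frac{2 \Delta P}{\rho}}
V = √(2·(0.61·1000)/870) = 1.184 m/s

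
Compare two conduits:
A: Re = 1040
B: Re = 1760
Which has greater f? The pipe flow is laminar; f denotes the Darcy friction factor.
f(A) = 0.06154, f(B) = 0.03636. Answer: A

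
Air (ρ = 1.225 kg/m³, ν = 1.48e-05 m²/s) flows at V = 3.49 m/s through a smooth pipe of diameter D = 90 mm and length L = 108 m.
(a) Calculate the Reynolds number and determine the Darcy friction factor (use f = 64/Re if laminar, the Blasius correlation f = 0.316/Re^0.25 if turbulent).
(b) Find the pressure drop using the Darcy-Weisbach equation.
(a) Re = V·D/ν = 3.49·0.09/1.48e-05 = 21223 → turbulent (Re > 4000); f = 0.316/Re^0.25 = 0.316/21223^0.25 = 0.026181
(b) Darcy-Weisbach: ΔP = f·(L/D)·½ρV²/1000 = 0.026181·(108/0.090)·½·1.225·3.49²/1000 = 0.2344 kPa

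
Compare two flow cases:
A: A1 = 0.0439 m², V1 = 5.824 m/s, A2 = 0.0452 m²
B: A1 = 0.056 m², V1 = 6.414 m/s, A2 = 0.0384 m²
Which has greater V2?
V2(A) = 5.656 m/s, V2(B) = 9.354 m/s. Answer: B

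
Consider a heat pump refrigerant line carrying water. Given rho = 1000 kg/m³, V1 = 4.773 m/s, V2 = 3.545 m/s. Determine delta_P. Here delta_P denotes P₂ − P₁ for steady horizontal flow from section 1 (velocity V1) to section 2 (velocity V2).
Formula: \Delta P = \frac{1}{2} \rho (V_1^2 - V_2^2)
delta_P = 0.5·1000·(4.773² − 3.545²)/1000 = 5.107 kPa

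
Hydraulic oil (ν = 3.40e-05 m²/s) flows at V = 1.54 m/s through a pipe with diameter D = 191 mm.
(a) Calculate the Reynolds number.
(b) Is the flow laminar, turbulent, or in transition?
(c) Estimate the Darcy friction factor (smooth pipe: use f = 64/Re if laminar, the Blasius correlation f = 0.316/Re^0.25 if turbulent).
(a) Re = V·D/ν = 1.54·0.191/3.40e-05 = 8651.2
(b) Flow regime: turbulent (Re > 4000)
(c) Friction factor: f = 0.316/Re^0.25 = 0.316/8651.2^0.25 = 0.03277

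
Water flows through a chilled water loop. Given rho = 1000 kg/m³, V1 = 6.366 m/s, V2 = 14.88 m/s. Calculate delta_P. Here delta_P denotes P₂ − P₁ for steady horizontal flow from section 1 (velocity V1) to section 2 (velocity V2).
Formula: \Delta P = \frac{1}{2} \rho (V_1^2 - V_2^2)
delta_P = 0.5·1000·(6.366² − 14.88²)/1000 = -90.44 kPa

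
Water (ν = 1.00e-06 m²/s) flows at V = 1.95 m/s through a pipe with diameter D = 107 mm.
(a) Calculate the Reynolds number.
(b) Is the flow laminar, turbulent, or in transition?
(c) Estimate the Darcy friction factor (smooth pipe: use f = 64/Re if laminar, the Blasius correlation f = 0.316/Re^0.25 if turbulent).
(a) Re = V·D/ν = 1.95·0.107/1.00e-06 = 208650
(b) Flow regime: turbulent (Re > 4000)
(c) Friction factor: f = 0.316/Re^0.25 = 0.316/208650^0.25 = 0.01479 (Blasius is strictly valid for Re ≲ 1e5; used here as the smooth-pipe estimate the problem specifies)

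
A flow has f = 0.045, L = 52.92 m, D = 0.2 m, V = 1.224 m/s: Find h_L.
Formula: h_L = f \frac{L}{D} \frac{V^2}{2g}
h_L = 0.045·(52.92/0.2)·1.224²/(2·9.81) = 0.9092 m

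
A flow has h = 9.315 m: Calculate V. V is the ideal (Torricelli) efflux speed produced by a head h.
Formula: V = \sqrt{2 g h}
V = √(2·9.81·9.315) = 13.52 m/s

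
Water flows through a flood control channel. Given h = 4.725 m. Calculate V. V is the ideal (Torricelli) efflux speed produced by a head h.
Formula: V = \sqrt{2 g h}
V = √(2·9.81·4.725) = 9.628 m/s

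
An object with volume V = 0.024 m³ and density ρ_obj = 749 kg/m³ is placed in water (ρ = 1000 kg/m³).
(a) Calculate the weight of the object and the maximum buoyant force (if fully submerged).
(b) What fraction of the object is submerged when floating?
(a) W=rho_obj*g*V=749*9.81*0.024=176.3 N; F_B(max)=rho*g*V=1000*9.81*0.024=235.4 N
(b) Floating fraction=rho_obj/rho=749/1000=0.749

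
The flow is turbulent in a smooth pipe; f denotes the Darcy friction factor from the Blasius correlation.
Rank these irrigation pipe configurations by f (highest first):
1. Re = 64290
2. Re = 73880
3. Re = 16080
Case 1: f = 0.01985
Case 2: f = 0.01917
Case 3: f = 0.02806
Ranking (highest first): 3, 1, 2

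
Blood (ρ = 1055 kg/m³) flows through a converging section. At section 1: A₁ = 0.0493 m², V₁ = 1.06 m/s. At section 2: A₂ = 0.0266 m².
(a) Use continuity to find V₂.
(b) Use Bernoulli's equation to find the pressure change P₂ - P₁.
(a) Continuity: A₁V₁=A₂V₂ -> V₂=A₁V₁/A₂=0.0493*1.06/0.0266=1.96 m/s
(b) Bernoulli: P₂-P₁=0.5*rho*(V₁^2-V₂^2)/1000=0.5*1055*(1.06^2-1.96^2)/1000=-1.434 kPa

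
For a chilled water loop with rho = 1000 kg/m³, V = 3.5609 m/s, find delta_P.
Formula: V = \sqrt{\frac{2 \Delta P}{\rho}}
Substituting knowns: 3.5609 = √(2·(delta_P·1000)/1000)
Solving for delta_P: delta_P = 3.5609²·1000/2/1000 = 6.34 kPa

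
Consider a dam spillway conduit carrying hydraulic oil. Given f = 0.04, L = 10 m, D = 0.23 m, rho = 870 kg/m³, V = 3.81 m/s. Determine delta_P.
Formula: \Delta P = f \frac{L}{D} \frac{\rho V^2}{2}
delta_P = 0.04·(10/0.23)·0.5·870·3.81²/1000 = 10.98 kPa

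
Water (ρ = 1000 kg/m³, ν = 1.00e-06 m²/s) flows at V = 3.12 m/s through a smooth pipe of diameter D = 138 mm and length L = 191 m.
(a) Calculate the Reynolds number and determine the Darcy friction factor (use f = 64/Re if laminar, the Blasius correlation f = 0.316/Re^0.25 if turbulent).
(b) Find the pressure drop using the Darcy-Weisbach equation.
(a) Re = V·D/ν = 3.12·0.138/1.00e-06 = 430560 → turbulent (Re > 4000); f = 0.316/Re^0.25 = 0.316/430560^0.25 = 0.012336 (Blasius is strictly valid for Re ≲ 1e5; used here as the smooth-pipe estimate the problem specifies)
(b) Darcy-Weisbach: ΔP = f·(L/D)·½ρV²/1000 = 0.012336·(191/0.138)·½·1000·3.12²/1000 = 83.1 kPa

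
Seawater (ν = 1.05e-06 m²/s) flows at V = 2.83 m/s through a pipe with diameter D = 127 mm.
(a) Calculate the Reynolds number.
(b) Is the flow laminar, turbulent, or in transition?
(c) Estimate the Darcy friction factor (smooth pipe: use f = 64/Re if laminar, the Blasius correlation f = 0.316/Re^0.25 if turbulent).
(a) Re = V·D/ν = 2.83·0.127/1.05e-06 = 342300
(b) Flow regime: turbulent (Re > 4000)
(c) Friction factor: f = 0.316/Re^0.25 = 0.316/342300^0.25 = 0.01306 (Blasius is strictly valid for Re ≲ 1e5; used here as the smooth-pipe estimate the problem specifies)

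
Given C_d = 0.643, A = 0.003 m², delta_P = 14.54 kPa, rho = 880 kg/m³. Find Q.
Formula: Q = C_d A \sqrt{\frac{2 \Delta P}{\rho}}
Q = 0.643·0.003·√(2·(14.54·1000)/880)·1000 = 11.09 L/s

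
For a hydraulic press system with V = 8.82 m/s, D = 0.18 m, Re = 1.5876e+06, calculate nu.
Formula: Re = \frac{V D}{\nu}
Substituting knowns: 1.5876e+06 = 8.82·0.18/nu
Solving for nu: nu = 8.82·0.18/1.5876e+06 = 1.000e-06 m²/s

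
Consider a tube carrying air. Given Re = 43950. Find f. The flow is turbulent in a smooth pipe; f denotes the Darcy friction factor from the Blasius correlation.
Formula: f = \frac{0.316}{Re^{0.25}}
f = 0.316/43950^0.25 = 0.02182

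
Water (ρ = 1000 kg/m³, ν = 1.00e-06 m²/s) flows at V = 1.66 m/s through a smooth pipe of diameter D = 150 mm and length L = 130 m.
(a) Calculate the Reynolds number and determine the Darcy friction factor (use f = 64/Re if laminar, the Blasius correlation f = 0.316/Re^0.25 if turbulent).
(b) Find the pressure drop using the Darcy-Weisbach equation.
(a) Re = V·D/ν = 1.66·0.15/1.00e-06 = 249000 → turbulent (Re > 4000); f = 0.316/Re^0.25 = 0.316/249000^0.25 = 0.014146 (Blasius is strictly valid for Re ≲ 1e5; used here as the smooth-pipe estimate the problem specifies)
(b) Darcy-Weisbach: ΔP = f·(L/D)·½ρV²/1000 = 0.014146·(130/0.150)·½·1000·1.66²/1000 = 16.89 kPa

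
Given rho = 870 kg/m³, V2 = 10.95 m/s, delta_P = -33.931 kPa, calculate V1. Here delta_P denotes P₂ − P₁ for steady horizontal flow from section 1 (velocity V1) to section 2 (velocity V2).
Formula: \Delta P = \frac{1}{2} \rho (V_1^2 - V_2^2)
Substituting knowns: -33.931 = 0.5·870·(V1² − 10.95²)/1000
Solving for V1: V1 = √(10.95² + 2·(-33.931·1000)/870) = 6.473 m/s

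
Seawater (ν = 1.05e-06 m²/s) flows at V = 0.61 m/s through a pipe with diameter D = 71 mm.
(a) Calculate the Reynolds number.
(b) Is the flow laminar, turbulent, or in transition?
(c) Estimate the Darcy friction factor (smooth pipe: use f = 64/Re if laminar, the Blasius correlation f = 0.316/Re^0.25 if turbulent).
(a) Re = V·D/ν = 0.61·0.071/1.05e-06 = 41248
(b) Flow regime: turbulent (Re > 4000)
(c) Friction factor: f = 0.316/Re^0.25 = 0.316/41248^0.25 = 0.02217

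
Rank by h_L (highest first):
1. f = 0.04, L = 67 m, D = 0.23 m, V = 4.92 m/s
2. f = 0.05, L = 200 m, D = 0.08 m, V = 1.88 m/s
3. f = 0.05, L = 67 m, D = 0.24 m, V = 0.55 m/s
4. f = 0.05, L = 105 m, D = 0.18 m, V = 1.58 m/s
Case 1: h_L = 14.38 m
Case 2: h_L = 22.52 m
Case 3: h_L = 0.2152 m
Case 4: h_L = 3.711 m
Ranking (highest first): 2, 1, 4, 3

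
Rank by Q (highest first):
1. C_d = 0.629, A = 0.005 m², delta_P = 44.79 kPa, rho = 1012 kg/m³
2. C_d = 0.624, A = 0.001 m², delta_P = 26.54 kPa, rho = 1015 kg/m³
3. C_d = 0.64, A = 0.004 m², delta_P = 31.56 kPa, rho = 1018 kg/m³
Case 1: Q = 29.59 L/s
Case 2: Q = 4.512 L/s
Case 3: Q = 20.16 L/s
Ranking (highest first): 1, 3, 2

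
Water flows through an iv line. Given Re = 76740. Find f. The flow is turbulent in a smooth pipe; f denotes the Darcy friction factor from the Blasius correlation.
Formula: f = \frac{0.316}{Re^{0.25}}
f = 0.316/76740^0.25 = 0.01899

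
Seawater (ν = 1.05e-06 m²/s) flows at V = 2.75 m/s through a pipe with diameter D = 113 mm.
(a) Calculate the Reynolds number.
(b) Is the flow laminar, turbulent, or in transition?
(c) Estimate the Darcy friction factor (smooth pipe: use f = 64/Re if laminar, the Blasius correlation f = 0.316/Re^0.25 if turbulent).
(a) Re = V·D/ν = 2.75·0.113/1.05e-06 = 295950
(b) Flow regime: turbulent (Re > 4000)
(c) Friction factor: f = 0.316/Re^0.25 = 0.316/295950^0.25 = 0.01355 (Blasius is strictly valid for Re ≲ 1e5; used here as the smooth-pipe estimate the problem specifies)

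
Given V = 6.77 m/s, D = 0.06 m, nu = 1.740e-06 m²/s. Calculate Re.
Formula: Re = \frac{V D}{\nu}
Re = 6.77·0.06/1.740e-06 = 233448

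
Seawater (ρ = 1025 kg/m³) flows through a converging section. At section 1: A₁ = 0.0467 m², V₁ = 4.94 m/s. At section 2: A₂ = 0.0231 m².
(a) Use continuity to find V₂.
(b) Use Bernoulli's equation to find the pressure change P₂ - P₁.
(a) Continuity: A₁V₁=A₂V₂ -> V₂=A₁V₁/A₂=0.0467*4.94/0.0231=9.99 m/s
(b) Bernoulli: P₂-P₁=0.5*rho*(V₁^2-V₂^2)/1000=0.5*1025*(4.94^2-9.99^2)/1000=-38.64 kPa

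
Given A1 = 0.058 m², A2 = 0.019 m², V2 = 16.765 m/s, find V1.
Formula: V_2 = \frac{A_1 V_1}{A_2}
Substituting knowns: 16.765 = 0.058·V1/0.019
Solving for V1: V1 = 16.765·0.019/0.058 = 5.492 m/s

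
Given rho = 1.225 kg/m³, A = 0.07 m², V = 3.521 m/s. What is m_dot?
Formula: \dot{m} = \rho A V
m_dot = 1.225·0.07·3.521 = 0.3019 kg/s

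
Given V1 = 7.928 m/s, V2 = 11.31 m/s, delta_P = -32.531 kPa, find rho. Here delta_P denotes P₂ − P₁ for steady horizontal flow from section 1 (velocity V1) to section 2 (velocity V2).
Formula: \Delta P = \frac{1}{2} \rho (V_1^2 - V_2^2)
Substituting knowns: -32.531 = 0.5·rho·(7.928² − 11.31²)/1000
Solving for rho: rho = 2·(-32.531·1000)/(7.928² − 11.31²) = 1000 kg/m³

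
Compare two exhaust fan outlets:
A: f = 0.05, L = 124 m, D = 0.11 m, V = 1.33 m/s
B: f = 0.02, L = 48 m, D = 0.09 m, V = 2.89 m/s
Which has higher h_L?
h_L(A) = 5.082 m, h_L(B) = 4.541 m. Answer: A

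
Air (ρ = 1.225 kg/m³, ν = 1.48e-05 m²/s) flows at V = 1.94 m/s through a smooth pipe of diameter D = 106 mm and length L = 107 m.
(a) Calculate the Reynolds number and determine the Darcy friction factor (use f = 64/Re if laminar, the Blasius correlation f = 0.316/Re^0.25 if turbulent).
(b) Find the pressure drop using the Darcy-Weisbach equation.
(a) Re = V·D/ν = 1.94·0.106/1.48e-05 = 13895 → turbulent (Re > 4000); f = 0.316/Re^0.25 = 0.316/13895^0.25 = 0.029105
(b) Darcy-Weisbach: ΔP = f·(L/D)·½ρV²/1000 = 0.029105·(107/0.106)·½·1.225·1.94²/1000 = 0.06773 kPa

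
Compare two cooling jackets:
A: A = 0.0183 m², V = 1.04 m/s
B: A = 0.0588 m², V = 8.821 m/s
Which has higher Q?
Q(A) = 19.03 L/s, Q(B) = 518.7 L/s. Answer: B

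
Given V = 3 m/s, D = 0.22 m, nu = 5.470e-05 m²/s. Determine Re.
Formula: Re = \frac{V D}{\nu}
Re = 3·0.22/5.470e-05 = 12066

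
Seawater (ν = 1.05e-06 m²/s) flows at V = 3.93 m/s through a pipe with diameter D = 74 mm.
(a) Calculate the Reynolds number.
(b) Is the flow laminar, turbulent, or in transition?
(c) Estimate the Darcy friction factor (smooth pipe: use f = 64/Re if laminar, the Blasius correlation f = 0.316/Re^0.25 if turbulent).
(a) Re = V·D/ν = 3.93·0.074/1.05e-06 = 276970
(b) Flow regime: turbulent (Re > 4000)
(c) Friction factor: f = 0.316/Re^0.25 = 0.316/276970^0.25 = 0.01377 (Blasius is strictly valid for Re ≲ 1e5; used here as the smooth-pipe estimate the problem specifies)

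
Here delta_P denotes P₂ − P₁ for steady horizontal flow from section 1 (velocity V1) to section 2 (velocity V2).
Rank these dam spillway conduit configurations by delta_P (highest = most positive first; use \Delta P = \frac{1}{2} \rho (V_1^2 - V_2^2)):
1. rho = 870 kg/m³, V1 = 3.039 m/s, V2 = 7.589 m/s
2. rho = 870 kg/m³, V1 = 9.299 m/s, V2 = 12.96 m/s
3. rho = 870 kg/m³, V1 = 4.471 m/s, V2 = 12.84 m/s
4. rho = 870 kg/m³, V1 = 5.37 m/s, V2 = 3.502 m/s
Case 1: delta_P = -21.04 kPa
Case 2: delta_P = -35.45 kPa
Case 3: delta_P = -63.02 kPa
Case 4: delta_P = 7.209 kPa
Ranking (highest first): 4, 1, 2, 3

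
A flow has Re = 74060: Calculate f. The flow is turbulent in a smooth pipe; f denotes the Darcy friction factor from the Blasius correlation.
Formula: f = \frac{0.316}{Re^{0.25}}
f = 0.316/74060^0.25 = 0.01916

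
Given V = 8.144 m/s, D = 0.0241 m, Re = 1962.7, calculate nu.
Formula: Re = \frac{V D}{\nu}
Substituting knowns: 1962.7 = 8.144·0.0241/nu
Solving for nu: nu = 8.144·0.0241/1962.7 = 0.0001 m²/s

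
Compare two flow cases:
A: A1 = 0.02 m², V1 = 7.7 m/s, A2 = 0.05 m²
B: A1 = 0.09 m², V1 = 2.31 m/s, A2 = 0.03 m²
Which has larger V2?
V2(A) = 3.08 m/s, V2(B) = 6.93 m/s. Answer: B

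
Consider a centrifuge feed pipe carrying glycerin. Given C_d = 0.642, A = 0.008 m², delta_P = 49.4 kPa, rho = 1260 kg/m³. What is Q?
Formula: Q = C_d A \sqrt{\frac{2 \Delta P}{\rho}}
Q = 0.642·0.008·√(2·(49.4·1000)/1260)·1000 = 45.48 L/s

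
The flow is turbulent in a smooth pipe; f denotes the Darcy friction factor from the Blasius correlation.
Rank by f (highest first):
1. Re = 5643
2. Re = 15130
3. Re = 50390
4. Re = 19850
Case 1: f = 0.03646
Case 2: f = 0.02849
Case 3: f = 0.02109
Case 4: f = 0.02662
Ranking (highest first): 1, 2, 4, 3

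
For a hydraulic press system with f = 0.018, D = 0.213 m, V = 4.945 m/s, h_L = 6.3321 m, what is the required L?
Formula: h_L = f \frac{L}{D} \frac{V^2}{2g}
Substituting knowns: 6.3321 = 0.018·(L/0.213)·4.945²/(2·9.81)
Solving for L: L = 6.3321·2·9.81·0.213/(0.018·4.945²) = 60.12 m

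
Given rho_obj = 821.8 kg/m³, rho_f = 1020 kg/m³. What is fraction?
Formula: f_{sub} = \frac{\rho_{obj}}{\rho_f}
fraction = 821.8/1020 = 0.8057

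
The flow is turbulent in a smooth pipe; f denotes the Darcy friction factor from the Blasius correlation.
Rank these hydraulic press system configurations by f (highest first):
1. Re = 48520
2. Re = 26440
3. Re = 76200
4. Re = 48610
Case 1: f = 0.02129
Case 2: f = 0.02478
Case 3: f = 0.01902
Case 4: f = 0.02128
Ranking (highest first): 2, 1, 4, 3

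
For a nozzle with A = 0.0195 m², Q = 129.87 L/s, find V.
Formula: Q = A V
Substituting knowns: 129.87 = 0.0195·V·1000
Solving for V: V = (129.87/1000)/0.0195 = 6.66 m/s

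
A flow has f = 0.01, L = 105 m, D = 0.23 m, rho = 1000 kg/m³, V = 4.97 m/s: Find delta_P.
Formula: \Delta P = f \frac{L}{D} \frac{\rho V^2}{2}
delta_P = 0.01·(105/0.23)·0.5·1000·4.97²/1000 = 56.38 kPa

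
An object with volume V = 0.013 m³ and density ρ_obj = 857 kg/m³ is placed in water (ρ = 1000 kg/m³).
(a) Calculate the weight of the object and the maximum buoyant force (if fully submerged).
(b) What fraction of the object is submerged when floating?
(a) W=rho_obj*g*V=857*9.81*0.013=109.3 N; F_B(max)=rho*g*V=1000*9.81*0.013=127.5 N
(b) Floating fraction=rho_obj/rho=857/1000=0.857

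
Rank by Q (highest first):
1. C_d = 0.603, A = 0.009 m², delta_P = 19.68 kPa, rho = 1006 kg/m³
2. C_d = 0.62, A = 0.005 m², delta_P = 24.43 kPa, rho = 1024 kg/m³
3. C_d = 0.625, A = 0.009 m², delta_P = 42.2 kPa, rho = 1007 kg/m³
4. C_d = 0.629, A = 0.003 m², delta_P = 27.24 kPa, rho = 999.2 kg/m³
Case 1: Q = 33.95 L/s
Case 2: Q = 21.41 L/s
Case 3: Q = 51.5 L/s
Case 4: Q = 13.93 L/s
Ranking (highest first): 3, 1, 2, 4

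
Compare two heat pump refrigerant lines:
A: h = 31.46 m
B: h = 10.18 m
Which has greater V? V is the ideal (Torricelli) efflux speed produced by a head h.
V(A) = 24.84 m/s, V(B) = 14.13 m/s. Answer: A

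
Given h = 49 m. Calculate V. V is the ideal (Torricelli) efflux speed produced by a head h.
Formula: V = \sqrt{2 g h}
V = √(2·9.81·49) = 31.01 m/s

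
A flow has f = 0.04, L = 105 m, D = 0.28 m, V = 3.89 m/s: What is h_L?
Formula: h_L = f \frac{L}{D} \frac{V^2}{2g}
h_L = 0.04·(105/0.28)·3.89²/(2·9.81) = 11.57 m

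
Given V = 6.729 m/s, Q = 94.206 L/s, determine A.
Formula: Q = A V
Substituting knowns: 94.206 = A·6.729·1000
Solving for A: A = (94.206/1000)/6.729 = 0.014 m²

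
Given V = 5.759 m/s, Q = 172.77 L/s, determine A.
Formula: Q = A V
Substituting knowns: 172.77 = A·5.759·1000
Solving for A: A = (172.77/1000)/5.759 = 0.03 m²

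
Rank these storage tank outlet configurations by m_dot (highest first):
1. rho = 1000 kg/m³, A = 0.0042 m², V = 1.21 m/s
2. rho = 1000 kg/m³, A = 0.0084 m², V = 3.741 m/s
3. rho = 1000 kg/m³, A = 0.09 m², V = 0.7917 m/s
Case 1: m_dot = 5.082 kg/s
Case 2: m_dot = 31.42 kg/s
Case 3: m_dot = 71.25 kg/s
Ranking (highest first): 3, 2, 1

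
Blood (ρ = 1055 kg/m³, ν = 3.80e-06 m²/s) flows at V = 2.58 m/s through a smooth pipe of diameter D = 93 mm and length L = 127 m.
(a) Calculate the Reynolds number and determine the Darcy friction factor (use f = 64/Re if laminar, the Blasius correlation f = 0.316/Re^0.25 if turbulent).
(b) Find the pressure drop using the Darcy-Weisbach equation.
(a) Re = V·D/ν = 2.58·0.093/3.80e-06 = 63142 → turbulent (Re > 4000); f = 0.316/Re^0.25 = 0.316/63142^0.25 = 0.019935
(b) Darcy-Weisbach: ΔP = f·(L/D)·½ρV²/1000 = 0.019935·(127/0.093)·½·1055·2.58²/1000 = 95.59 kPa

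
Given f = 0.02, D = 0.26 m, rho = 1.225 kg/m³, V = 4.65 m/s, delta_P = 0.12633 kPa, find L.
Formula: \Delta P = f \frac{L}{D} \frac{\rho V^2}{2}
Substituting knowns: 0.12633 = 0.02·(L/0.26)·0.5·1.225·4.65²/1000
Solving for L: L = (0.12633·1000)·0.26/(0.02·0.5·1.225·4.65²) = 124 m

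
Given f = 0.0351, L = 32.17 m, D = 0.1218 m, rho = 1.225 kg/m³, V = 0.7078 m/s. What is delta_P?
Formula: \Delta P = f \frac{L}{D} \frac{\rho V^2}{2}
delta_P = 0.0351·(32.17/0.1218)·0.5·1.225·0.7078²/1000 = 0.002845 kPa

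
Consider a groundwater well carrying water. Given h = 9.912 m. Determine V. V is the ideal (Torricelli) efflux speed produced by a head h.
Formula: V = \sqrt{2 g h}
V = √(2·9.81·9.912) = 13.95 m/s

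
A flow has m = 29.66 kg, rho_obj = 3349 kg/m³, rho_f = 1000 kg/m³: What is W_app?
Formula: W_{app} = mg\left(1 - \frac{\rho_f}{\rho_{obj}}\right)
W_app = 29.66·9.81·(1 − 1000/3349) = 204.1 N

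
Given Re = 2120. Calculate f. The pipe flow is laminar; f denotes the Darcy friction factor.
Formula: f = \frac{64}{Re}
f = 64/2120 = 0.03019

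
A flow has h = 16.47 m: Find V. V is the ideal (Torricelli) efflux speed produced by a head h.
Formula: V = \sqrt{2 g h}
V = √(2·9.81·16.47) = 17.98 m/s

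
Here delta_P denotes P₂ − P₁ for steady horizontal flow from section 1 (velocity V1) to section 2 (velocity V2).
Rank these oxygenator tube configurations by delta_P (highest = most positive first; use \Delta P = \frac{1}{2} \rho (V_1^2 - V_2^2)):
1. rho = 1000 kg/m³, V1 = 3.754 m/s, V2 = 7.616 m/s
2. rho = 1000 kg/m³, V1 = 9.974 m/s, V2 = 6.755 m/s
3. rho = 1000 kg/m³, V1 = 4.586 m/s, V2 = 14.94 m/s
Case 1: delta_P = -21.96 kPa
Case 2: delta_P = 26.93 kPa
Case 3: delta_P = -101.1 kPa
Ranking (highest first): 2, 1, 3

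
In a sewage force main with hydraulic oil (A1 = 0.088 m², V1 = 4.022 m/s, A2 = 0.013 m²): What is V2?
Formula: V_2 = \frac{A_1 V_1}{A_2}
V2 = 0.088·4.022/0.013 = 27.23 m/s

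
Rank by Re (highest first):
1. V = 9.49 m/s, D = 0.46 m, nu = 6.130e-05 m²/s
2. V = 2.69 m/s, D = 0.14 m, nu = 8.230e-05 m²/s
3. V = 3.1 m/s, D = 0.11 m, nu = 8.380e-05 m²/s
Case 1: Re = 71214
Case 2: Re = 4576
Case 3: Re = 4069
Ranking (highest first): 1, 2, 3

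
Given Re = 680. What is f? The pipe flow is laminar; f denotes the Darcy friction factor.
Formula: f = \frac{64}{Re}
f = 64/680 = 0.09412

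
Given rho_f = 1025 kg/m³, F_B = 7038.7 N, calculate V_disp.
Formula: F_B = \rho_f g V_{disp}
Substituting knowns: 7038.7 = 1025·9.81·V_disp
Solving for V_disp: V_disp = 7038.7/(1025·9.81) = 0.7 m³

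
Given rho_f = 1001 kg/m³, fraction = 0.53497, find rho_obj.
Formula: f_{sub} = \frac{\rho_{obj}}{\rho_f}
Substituting knowns: 0.53497 = rho_obj/1001
Solving for rho_obj: rho_obj = 0.53497·1001 = 535.5 kg/m³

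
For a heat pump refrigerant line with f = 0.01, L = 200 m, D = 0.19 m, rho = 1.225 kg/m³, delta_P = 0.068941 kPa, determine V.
Formula: \Delta P = f \frac{L}{D} \frac{\rho V^2}{2}
Substituting knowns: 0.068941 = 0.01·(200/0.19)·0.5·1.225·V²/1000
Solving for V: V = √((0.068941·1000)/(0.01·(200/0.19)·0.5·1.225)) = 3.27 m/s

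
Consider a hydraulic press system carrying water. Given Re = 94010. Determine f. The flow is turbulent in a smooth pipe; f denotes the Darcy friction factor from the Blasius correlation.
Formula: f = \frac{0.316}{Re^{0.25}}
f = 0.316/94010^0.25 = 0.01805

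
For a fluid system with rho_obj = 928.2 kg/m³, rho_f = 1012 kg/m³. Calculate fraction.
Formula: f_{sub} = \frac{\rho_{obj}}{\rho_f}
fraction = 928.2/1012 = 0.9172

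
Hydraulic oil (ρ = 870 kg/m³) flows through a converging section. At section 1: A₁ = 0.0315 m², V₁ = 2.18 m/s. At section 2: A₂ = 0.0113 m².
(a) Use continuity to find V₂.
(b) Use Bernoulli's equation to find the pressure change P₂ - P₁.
(a) Continuity: A₁V₁=A₂V₂ -> V₂=A₁V₁/A₂=0.0315*2.18/0.0113=6.08 m/s
(b) Bernoulli: P₂-P₁=0.5*rho*(V₁^2-V₂^2)/1000=0.5*870*(2.18^2-6.08^2)/1000=-14.01 kPa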